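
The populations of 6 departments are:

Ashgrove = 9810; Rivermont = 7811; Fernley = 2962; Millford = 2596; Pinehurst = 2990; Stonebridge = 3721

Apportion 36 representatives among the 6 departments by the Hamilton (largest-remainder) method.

Ashgrove 12, Rivermont 9, Fernley 4, Millford 3, Pinehurst 4, Stonebridge 4

The standard divisor is 29890/36 ≈ 830.278.
Standard quotas: Ashgrove 11.8153, Rivermont 9.4077, Fernley 3.5675, Millford 3.1267, Pinehurst 3.6012, Stonebridge 4.4816.
Lower quotas: Ashgrove 11, Rivermont 9, Fernley 3, Millford 3, Pinehurst 3, Stonebridge 4 (sum 33, leaving 3 seats).
Remainders in descending order: Ashgrove 0.8153, Pinehurst 0.6012, Fernley 0.5675, Stonebridge 0.4816, Rivermont 0.4077, Millford 0.1267.
The surplus seats go to Ashgrove, Pinehurst, Fernley.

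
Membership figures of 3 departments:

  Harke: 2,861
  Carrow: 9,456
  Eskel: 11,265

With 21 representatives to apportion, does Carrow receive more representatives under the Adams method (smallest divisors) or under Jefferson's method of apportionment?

Adams: Harke 3, Carrow 8, Eskel 10.
Jefferson: Harke 2, Carrow 9, Eskel 10.
Carrow gets 8 under Adams and 9 under Jefferson.

Jefferson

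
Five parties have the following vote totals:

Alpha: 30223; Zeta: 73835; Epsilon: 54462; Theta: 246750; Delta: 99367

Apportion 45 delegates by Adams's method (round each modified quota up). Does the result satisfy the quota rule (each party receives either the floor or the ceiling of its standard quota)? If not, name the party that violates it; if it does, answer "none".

Theta

Standard quotas: Alpha 2.695, Zeta 6.584, Epsilon 4.857, Theta 22.003, Delta 8.861.
Adams allocation: Alpha 3, Zeta 7, Epsilon 5, Theta 21, Delta 9.
Theta has quota 22.003 (lower 22, upper 23) but receives 21 — outside the quota interval.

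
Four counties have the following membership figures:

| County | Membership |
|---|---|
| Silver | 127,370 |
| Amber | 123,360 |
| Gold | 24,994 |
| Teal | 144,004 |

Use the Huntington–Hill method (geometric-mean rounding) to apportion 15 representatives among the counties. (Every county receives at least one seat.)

Silver: 5; Amber: 4; Gold: 1; Teal: 5

With divisor 28032: modified quotas Silver 4.544, Amber 4.401, Gold 0.892, Teal 5.137.
Geometric-mean thresholds: Silver √(4·5)=4.472, Amber √(4·5)=4.472, Gold (min 1), Teal √(5·6)=5.477.
Each quota rounded against its threshold gives Silver 5, Amber 4, Gold 1, Teal 5 (total 15).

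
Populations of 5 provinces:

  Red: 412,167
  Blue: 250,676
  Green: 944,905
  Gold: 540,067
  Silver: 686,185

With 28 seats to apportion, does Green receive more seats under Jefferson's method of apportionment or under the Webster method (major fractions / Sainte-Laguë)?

Jefferson: Red 4, Blue 2, Green 10, Gold 5, Silver 7.
Webster: Red 4, Blue 3, Green 9, Gold 5, Silver 7.
Green gets 10 under Jefferson and 9 under Webster.

Jefferson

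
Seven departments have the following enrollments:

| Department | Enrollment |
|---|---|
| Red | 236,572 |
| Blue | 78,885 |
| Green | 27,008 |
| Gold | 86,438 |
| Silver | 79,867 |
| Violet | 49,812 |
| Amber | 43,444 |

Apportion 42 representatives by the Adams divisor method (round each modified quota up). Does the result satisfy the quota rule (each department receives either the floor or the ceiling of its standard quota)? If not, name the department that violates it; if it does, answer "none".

Red

Standard quotas: Red 16.504, Blue 5.503, Green 1.884, Gold 6.030, Silver 5.572, Violet 3.475, Amber 3.031.
Adams allocation: Red 15, Blue 6, Green 2, Gold 6, Silver 6, Violet 4, Amber 3.
Red has quota 16.504 (lower 16, upper 17) but receives 15 — outside the quota interval.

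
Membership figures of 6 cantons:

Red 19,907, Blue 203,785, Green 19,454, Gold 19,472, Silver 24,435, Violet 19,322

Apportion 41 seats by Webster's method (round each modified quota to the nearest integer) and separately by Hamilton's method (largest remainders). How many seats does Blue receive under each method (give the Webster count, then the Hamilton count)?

26 and 27

Webster: Red 3, Blue 26, Green 3, Gold 3, Silver 3, Violet 3.
Hamilton: Red 3, Blue 27, Green 3, Gold 3, Silver 3, Violet 2.
Blue gets 26 under Webster and 27 under Hamilton.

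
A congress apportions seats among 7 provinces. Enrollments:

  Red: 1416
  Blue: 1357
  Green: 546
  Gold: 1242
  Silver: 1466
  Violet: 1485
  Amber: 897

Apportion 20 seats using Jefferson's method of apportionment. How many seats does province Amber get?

2

Standard divisor 8409/20 ≈ 420.45; standard quotas: Red 3.368, Blue 3.227, Green 1.299, Gold 2.954, Silver 3.487, Violet 3.532, Amber 2.133.
Rounding down gives 3, 3, 1, 2, 3, 3, 2 = 17 seats, so the divisor must be adjusted.
With modified divisor 360: modified quotas Red 3.933, Blue 3.769, Green 1.517, Gold 3.450, Silver 4.072, Violet 4.125, Amber 2.492.
Rounding down: Red 3, Blue 3, Green 1, Gold 3, Silver 4, Violet 4, Amber 2 (total 20).
Amber receives 2.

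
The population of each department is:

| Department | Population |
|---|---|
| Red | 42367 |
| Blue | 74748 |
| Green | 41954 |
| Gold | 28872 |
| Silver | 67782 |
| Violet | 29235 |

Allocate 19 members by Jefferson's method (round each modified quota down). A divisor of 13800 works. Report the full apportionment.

Red 3; Blue 5; Green 3; Gold 2; Silver 4; Violet 2

With modified divisor 13800: modified quotas Red 3.070, Blue 5.417, Green 3.040, Gold 2.092, Silver 4.912, Violet 2.118.
Rounding down: Red 3, Blue 5, Green 3, Gold 2, Silver 4, Violet 2 (total 19).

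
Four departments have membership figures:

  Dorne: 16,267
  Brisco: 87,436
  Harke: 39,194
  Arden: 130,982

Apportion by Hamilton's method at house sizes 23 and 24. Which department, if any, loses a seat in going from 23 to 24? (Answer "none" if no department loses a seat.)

Dorne

At 23 seats: Dorne 2, Brisco 7, Harke 3, Arden 11.
At 24 seats: Dorne 1, Brisco 8, Harke 3, Arden 12.
Dorne drops from 2 to 1.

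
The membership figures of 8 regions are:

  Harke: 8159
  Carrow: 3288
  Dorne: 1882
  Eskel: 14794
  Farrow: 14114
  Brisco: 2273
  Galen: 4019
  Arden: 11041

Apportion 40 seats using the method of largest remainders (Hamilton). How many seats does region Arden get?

Total 59570; standard divisor 59570/40 ≈ 1489.25.
Standard quotas: Harke 5.4786, Carrow 2.2078, Dorne 1.2637, Eskel 9.9339, Farrow 9.4773, Brisco 1.5263, Galen 2.6987, Arden 7.4138.
Lower quotas: Harke 5, Carrow 2, Dorne 1, Eskel 9, Farrow 9, Brisco 1, Galen 2, Arden 7 (sum 36, leaving 4 seats).
Remainders in descending order: Eskel 0.9339, Galen 0.6987, Brisco 0.5263, Harke 0.4786, Farrow 0.4773, Arden 0.4138, Dorne 0.2637, Carrow 0.2078.
The surplus seats go to Eskel, Galen, Brisco, Harke.
Arden receives 7.

7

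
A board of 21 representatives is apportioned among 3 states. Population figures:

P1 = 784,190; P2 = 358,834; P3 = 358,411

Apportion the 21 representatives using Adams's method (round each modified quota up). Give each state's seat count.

P1: 11, P2: 5, P3: 5

Standard divisor 1501435/21 ≈ 71496.905; standard quotas: P1 10.968, P2 5.019, P3 5.013.
Rounding up gives 11, 6, 6 = 23 seats, so the divisor must be adjusted.
With modified divisor 75100: modified quotas P1 10.442, P2 4.778, P3 4.772.
Rounding up: P1 11, P2 5, P3 5 (total 21).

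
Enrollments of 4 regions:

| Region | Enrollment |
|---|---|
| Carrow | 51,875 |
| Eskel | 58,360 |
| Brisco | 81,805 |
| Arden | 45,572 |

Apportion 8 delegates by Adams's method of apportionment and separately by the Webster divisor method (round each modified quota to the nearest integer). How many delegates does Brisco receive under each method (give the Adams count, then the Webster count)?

2 and 3

Adams: Carrow 2, Eskel 2, Brisco 2, Arden 2.
Webster: Carrow 2, Eskel 2, Brisco 3, Arden 1.
Brisco gets 2 under Adams and 3 under Webster.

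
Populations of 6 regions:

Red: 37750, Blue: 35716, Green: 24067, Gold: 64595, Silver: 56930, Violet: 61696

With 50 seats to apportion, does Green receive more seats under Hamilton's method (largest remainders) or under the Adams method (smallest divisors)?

Hamilton: Red 7, Blue 6, Green 4, Gold 12, Silver 10, Violet 11.
Adams: Red 7, Blue 6, Green 5, Gold 11, Silver 10, Violet 11.
Green gets 4 under Hamilton and 5 under Adams.

Adams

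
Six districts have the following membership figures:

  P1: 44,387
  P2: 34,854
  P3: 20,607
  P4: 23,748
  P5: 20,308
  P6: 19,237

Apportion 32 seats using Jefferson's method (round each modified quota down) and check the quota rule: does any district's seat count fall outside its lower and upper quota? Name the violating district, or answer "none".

Standard quotas: P1 8.706, P2 6.837, P3 4.042, P4 4.658, P5 3.983, P6 3.773.
Jefferson allocation: P1 9, P2 7, P3 4, P4 4, P5 4, P6 4.
Every allocation lies between the lower and upper quota.

none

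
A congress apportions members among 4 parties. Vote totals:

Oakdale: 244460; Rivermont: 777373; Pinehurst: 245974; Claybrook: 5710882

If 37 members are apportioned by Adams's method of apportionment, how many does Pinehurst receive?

2

Standard divisor 6978689/37 ≈ 188613.216; standard quotas: Oakdale 1.296, Rivermont 4.122, Pinehurst 1.304, Claybrook 30.278.
Rounding up gives 2, 5, 2, 31 = 40 seats, so the divisor must be adjusted.
With modified divisor 200400: modified quotas Oakdale 1.220, Rivermont 3.879, Pinehurst 1.227, Claybrook 28.497.
Rounding up: Oakdale 2, Rivermont 4, Pinehurst 2, Claybrook 29 (total 37).
Pinehurst receives 2.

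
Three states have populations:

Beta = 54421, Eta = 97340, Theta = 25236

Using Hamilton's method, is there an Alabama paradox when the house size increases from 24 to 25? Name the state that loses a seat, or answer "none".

At 24 seats: Beta 7, Eta 13, Theta 4.
At 25 seats: Beta 8, Eta 14, Theta 3.
Theta drops from 4 to 3.

Theta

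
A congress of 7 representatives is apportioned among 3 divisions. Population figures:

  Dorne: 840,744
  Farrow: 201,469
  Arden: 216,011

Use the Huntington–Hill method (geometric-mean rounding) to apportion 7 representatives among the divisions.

With divisor 170747: modified quotas Dorne 4.924, Farrow 1.180, Arden 1.265.
Geometric-mean thresholds: Dorne √(4·5)=4.472, Farrow √(1·2)=1.414, Arden √(1·2)=1.414.
Each quota rounded against its threshold gives Dorne 5, Farrow 1, Arden 1 (total 7).

Dorne 5, Farrow 1, Arden 1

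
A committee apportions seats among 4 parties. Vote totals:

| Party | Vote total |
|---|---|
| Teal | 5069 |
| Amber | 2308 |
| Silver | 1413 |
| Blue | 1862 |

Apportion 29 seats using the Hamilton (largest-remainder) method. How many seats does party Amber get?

Total 10652; standard divisor 10652/29 ≈ 367.31.
Standard quotas: Teal 13.8003, Amber 6.2835, Silver 3.8469, Blue 5.0693.
Lower quotas: Teal 13, Amber 6, Silver 3, Blue 5 (sum 27, leaving 2 seats).
Remainders in descending order: Silver 0.8469, Teal 0.8003, Amber 0.2835, Blue 0.0693.
Largest remainders: Silver, Teal receive the extra seats.
Amber receives 6.

6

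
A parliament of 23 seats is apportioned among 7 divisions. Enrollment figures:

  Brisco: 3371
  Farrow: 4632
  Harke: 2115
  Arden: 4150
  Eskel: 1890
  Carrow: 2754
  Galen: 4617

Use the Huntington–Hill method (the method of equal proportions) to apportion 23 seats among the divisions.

Brisco 3; Farrow 5; Harke 2; Arden 4; Eskel 2; Carrow 3; Galen 4

With divisor 1034: modified quotas Brisco 3.260, Farrow 4.480, Harke 2.045, Arden 4.014, Eskel 1.828, Carrow 2.663, Galen 4.465.
Geometric-mean thresholds: Brisco √(3·4)=3.464, Farrow √(4·5)=4.472, Harke √(2·3)=2.449, Arden √(4·5)=4.472, Eskel √(1·2)=1.414, Carrow √(2·3)=2.449, Galen √(4·5)=4.472.
Each quota rounded against its threshold gives Brisco 3, Farrow 5, Harke 2, Arden 4, Eskel 2, Carrow 3, Galen 4 (total 23).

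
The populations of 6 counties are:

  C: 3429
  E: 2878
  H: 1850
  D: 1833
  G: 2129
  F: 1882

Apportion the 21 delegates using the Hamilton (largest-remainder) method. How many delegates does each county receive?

The standard divisor is 14001/21 ≈ 666.714.
Standard quotas: C 5.143, E 4.317, H 2.775, D 2.749, G 3.193, F 2.823.
Lower quotas: C 5, E 4, H 2, D 2, G 3, F 2 (sum 18, leaving 3 seats).
Remainders in descending order: F 0.823, H 0.775, D 0.749, E 0.317, G 0.193, C 0.143.
Largest remainders: F, H, D receive the extra seats.

C 5, E 4, H 3, D 3, G 3, F 3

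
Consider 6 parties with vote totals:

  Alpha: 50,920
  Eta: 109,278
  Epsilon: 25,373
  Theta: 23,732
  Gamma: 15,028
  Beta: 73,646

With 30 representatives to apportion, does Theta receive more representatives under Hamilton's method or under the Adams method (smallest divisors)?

Hamilton: Alpha 5, Eta 11, Epsilon 3, Theta 2, Gamma 2, Beta 7.
Adams: Alpha 5, Eta 10, Epsilon 3, Theta 3, Gamma 2, Beta 7.
Theta gets 2 under Hamilton and 3 under Adams.

Adams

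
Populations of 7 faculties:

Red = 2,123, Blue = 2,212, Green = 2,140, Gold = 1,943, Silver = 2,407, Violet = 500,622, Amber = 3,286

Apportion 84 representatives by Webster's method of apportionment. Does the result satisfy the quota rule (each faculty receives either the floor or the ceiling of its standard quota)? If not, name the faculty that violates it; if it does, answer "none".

Violet

Standard quotas: Red 0.346, Blue 0.361, Green 0.349, Gold 0.317, Silver 0.393, Violet 81.697, Amber 0.536.
Webster allocation: Red 0, Blue 0, Green 0, Gold 0, Silver 0, Violet 83, Amber 1.
Violet has quota 81.697 (lower 81, upper 82) but receives 83 — outside the quota interval.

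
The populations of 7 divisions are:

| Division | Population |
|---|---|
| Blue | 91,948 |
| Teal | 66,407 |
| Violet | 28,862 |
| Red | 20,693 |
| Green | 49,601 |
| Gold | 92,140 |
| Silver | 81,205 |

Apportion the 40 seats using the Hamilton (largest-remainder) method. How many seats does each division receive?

Blue 8; Teal 6; Violet 3; Red 2; Green 5; Gold 9; Silver 7

The standard divisor is 430856/40 ≈ 10771.4.
Standard quotas: Blue 8.5363, Teal 6.1651, Violet 2.6795, Red 1.9211, Green 4.6049, Gold 8.5541, Silver 7.5389.
Lower quotas: Blue 8, Teal 6, Violet 2, Red 1, Green 4, Gold 8, Silver 7 (sum 36, leaving 4 seats).
Remainders in descending order: Red 0.9211, Violet 0.6795, Green 0.6049, Gold 0.5541, Silver 0.5389, Blue 0.5363, Teal 0.1651.
Largest remainders: Red, Violet, Green, Gold receive the extra seats.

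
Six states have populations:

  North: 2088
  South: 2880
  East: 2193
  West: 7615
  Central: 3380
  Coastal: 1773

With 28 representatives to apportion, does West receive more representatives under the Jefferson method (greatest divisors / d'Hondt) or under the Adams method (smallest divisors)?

Jefferson

Jefferson: North 3, South 4, East 3, West 11, Central 5, Coastal 2.
Adams: North 3, South 4, East 3, West 10, Central 5, Coastal 3.
West gets 11 under Jefferson and 10 under Adams.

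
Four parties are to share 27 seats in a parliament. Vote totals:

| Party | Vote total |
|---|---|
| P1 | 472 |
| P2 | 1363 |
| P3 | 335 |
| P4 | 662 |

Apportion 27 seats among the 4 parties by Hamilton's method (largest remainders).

Total 2832; standard divisor 2832/27 ≈ 104.889.
Standard quotas: P1 4.500, P2 12.995, P3 3.194, P4 6.311.
Lower quotas: P1 4, P2 12, P3 3, P4 6 (sum 25, leaving 2 seats).
Remainders in descending order: P2 0.995, P1 0.500, P4 0.311, P3 0.194.
The surplus seats go to P2, P1.

P1: 5; P2: 13; P3: 3; P4: 6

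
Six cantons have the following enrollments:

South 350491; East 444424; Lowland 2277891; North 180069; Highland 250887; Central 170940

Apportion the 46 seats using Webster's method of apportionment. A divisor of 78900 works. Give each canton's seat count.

South=4, East=6, Lowland=29, North=2, Highland=3, Central=2

With modified divisor 78900: modified quotas South 4.442, East 5.633, Lowland 28.871, North 2.282, Highland 3.180, Central 2.167.
Rounding to the nearest integer: South 4, East 6, Lowland 29, North 2, Highland 3, Central 2 (total 46).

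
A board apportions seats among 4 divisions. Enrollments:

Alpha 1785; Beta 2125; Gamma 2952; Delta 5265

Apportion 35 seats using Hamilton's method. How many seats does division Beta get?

6

Total 12127; standard divisor 12127/35 ≈ 346.486.
Standard quotas: Alpha 5.1517, Beta 6.1330, Gamma 8.5198, Delta 15.1954.
Lower quotas: Alpha 5, Beta 6, Gamma 8, Delta 15 (sum 34, leaving 1 seat).
Remainders in descending order: Gamma 0.5198, Delta 0.1954, Alpha 0.1517, Beta 0.1330.
The surplus seat goes to Gamma.
Beta receives 6.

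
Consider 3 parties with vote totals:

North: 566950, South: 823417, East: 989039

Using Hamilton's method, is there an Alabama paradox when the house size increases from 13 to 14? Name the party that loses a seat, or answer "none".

At 13 seats: North 3, South 5, East 5.
At 14 seats: North 3, South 5, East 6.
No party's allocation decreased.

none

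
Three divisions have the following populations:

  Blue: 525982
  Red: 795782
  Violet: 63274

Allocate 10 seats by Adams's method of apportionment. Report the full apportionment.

Blue 4, Red 5, Violet 1

Standard divisor 1385038/10 ≈ 138503.8; standard quotas: Blue 3.798, Red 5.746, Violet 0.457.
Rounding up gives 4, 6, 1 = 11 seats, so the divisor must be adjusted.
With modified divisor 167200: modified quotas Blue 3.146, Red 4.759, Violet 0.378.
Rounding up: Blue 4, Red 5, Violet 1 (total 10).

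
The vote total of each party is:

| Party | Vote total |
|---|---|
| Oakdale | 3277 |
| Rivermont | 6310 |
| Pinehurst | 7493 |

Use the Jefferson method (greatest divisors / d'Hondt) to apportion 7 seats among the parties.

Oakdale=1, Rivermont=3, Pinehurst=3

Standard divisor 17080/7 ≈ 2440; standard quotas: Oakdale 1.343, Rivermont 2.586, Pinehurst 3.071.
Rounding down gives 1, 2, 3 = 6 seats, so the divisor must be adjusted.
With modified divisor 2000: modified quotas Oakdale 1.639, Rivermont 3.155, Pinehurst 3.747.
Rounding down: Oakdale 1, Rivermont 3, Pinehurst 3 (total 7).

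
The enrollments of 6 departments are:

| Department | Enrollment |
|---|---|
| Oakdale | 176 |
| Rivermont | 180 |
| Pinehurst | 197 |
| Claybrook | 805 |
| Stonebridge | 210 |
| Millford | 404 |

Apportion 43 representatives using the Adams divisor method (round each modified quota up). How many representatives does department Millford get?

9

Standard divisor 1972/43 ≈ 45.86; standard quotas: Oakdale 3.838, Rivermont 3.925, Pinehurst 4.296, Claybrook 17.553, Stonebridge 4.579, Millford 8.809.
Rounding up gives 4, 4, 5, 18, 5, 9 = 45 seats, so the divisor must be adjusted.
With modified divisor 50: modified quotas Oakdale 3.520, Rivermont 3.600, Pinehurst 3.940, Claybrook 16.100, Stonebridge 4.200, Millford 8.080.
Rounding up: Oakdale 4, Rivermont 4, Pinehurst 4, Claybrook 17, Stonebridge 5, Millford 9 (total 43).
Millford receives 9.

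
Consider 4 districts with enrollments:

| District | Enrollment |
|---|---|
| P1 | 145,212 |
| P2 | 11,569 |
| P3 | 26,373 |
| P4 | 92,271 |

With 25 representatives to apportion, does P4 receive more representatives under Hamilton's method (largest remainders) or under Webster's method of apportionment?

Webster

Hamilton: P1 13, P2 1, P3 3, P4 8.
Webster: P1 13, P2 1, P3 2, P4 9.
P4 gets 8 under Hamilton and 9 under Webster.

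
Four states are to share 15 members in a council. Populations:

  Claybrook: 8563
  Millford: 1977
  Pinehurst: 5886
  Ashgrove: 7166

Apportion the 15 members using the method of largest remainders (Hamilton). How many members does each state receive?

The standard divisor is 23592/15 ≈ 1572.8.
Standard quotas: Claybrook 5.4444, Millford 1.2570, Pinehurst 3.7424, Ashgrove 4.5562.
Lower quotas: Claybrook 5, Millford 1, Pinehurst 3, Ashgrove 4 (sum 13, leaving 2 seats).
Remainders in descending order: Pinehurst 0.7424, Ashgrove 0.5562, Claybrook 0.4444, Millford 0.2570.
The surplus seats go to Pinehurst, Ashgrove.

Claybrook: 5, Millford: 1, Pinehurst: 4, Ashgrove: 5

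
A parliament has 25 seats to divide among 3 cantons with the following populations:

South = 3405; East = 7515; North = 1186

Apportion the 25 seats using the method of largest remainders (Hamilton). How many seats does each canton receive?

Standard divisor: 12106 ÷ 25 ≈ 484.24.
Standard quotas: South 7.0316, East 15.5192, North 2.4492.
Lower quotas: South 7, East 15, North 2 (sum 24, leaving 1 seat).
Remainders in descending order: East 0.5192, North 0.4492, South 0.0316.
The surplus seat goes to East.

South 7, East 16, North 2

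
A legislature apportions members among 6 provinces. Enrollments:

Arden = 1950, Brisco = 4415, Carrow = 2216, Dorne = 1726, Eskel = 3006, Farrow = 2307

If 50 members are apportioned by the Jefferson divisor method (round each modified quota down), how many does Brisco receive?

Standard divisor 15620/50 ≈ 312.4; standard quotas: Arden 6.242, Brisco 14.133, Carrow 7.093, Dorne 5.525, Eskel 9.622, Farrow 7.385.
Rounding down gives 6, 14, 7, 5, 9, 7 = 48 seats, so the divisor must be adjusted.
With modified divisor 290: modified quotas Arden 6.724, Brisco 15.224, Carrow 7.641, Dorne 5.952, Eskel 10.366, Farrow 7.955.
Rounding down: Arden 6, Brisco 15, Carrow 7, Dorne 5, Eskel 10, Farrow 7 (total 50).
Brisco receives 15.

15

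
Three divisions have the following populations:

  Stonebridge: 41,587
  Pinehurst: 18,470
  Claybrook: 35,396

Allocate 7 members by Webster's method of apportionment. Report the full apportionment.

Standard divisor 95453/7 ≈ 13636.143; standard quotas: Stonebridge 3.050, Pinehurst 1.354, Claybrook 2.596.
Rounding to the nearest integer gives Stonebridge 3, Pinehurst 1, Claybrook 3 — total 7, matching the house size, so no adjustment is needed.

Stonebridge 3, Pinehurst 1, Claybrook 3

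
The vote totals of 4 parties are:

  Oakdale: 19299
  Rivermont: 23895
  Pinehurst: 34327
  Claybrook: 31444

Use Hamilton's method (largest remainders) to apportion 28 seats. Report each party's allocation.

Total 108965; standard divisor 108965/28 ≈ 3891.607.
Standard quotas: Oakdale 4.9591, Rivermont 6.1401, Pinehurst 8.8208, Claybrook 8.0800.
Lower quotas: Oakdale 4, Rivermont 6, Pinehurst 8, Claybrook 8 (sum 26, leaving 2 seats).
Remainders in descending order: Oakdale 0.9591, Pinehurst 0.8208, Rivermont 0.1401, Claybrook 0.0800.
The surplus seats go to Oakdale, Pinehurst.

Oakdale=5; Rivermont=6; Pinehurst=9; Claybrook=8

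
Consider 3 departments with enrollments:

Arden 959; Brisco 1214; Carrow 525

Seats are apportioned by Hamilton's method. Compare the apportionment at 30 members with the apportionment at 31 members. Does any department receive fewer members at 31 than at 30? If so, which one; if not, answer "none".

none

At 30 seats: Arden 11, Brisco 13, Carrow 6.
At 31 seats: Arden 11, Brisco 14, Carrow 6.
No department's allocation decreased.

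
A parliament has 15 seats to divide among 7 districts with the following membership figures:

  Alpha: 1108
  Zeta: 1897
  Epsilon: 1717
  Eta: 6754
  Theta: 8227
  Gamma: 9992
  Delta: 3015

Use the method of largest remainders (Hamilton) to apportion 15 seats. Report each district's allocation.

Alpha: 0, Zeta: 1, Epsilon: 1, Eta: 3, Theta: 4, Gamma: 5, Delta: 1

Total 32710; standard divisor 32710/15 ≈ 2180.667.
Standard quotas: Alpha 0.5081, Zeta 0.8699, Epsilon 0.7874, Eta 3.0972, Theta 3.7727, Gamma 4.5821, Delta 1.3826.
Lower quotas: Alpha 0, Zeta 0, Epsilon 0, Eta 3, Theta 3, Gamma 4, Delta 1 (sum 11, leaving 4 seats).
Remainders in descending order: Zeta 0.8699, Epsilon 0.7874, Theta 0.7727, Gamma 0.5821, Alpha 0.5081, Delta 0.3826, Eta 0.0972.
The surplus seats go to Zeta, Epsilon, Theta, Gamma.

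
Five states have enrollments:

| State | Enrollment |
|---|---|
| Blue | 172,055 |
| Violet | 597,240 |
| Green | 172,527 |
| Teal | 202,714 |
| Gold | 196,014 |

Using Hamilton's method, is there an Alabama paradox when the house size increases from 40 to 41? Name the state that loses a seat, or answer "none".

At 40 seats: Blue 5, Violet 18, Green 5, Teal 6, Gold 6.
At 41 seats: Blue 5, Violet 18, Green 6, Teal 6, Gold 6.
No state's allocation decreased.

none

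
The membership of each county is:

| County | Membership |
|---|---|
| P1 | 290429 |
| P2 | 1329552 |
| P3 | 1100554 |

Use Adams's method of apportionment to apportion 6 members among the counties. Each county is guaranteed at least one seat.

P1 1, P2 3, P3 2

Standard divisor 2720535/6 ≈ 453422.5; standard quotas: P1 0.641, P2 2.932, P3 2.427.
Rounding up gives 1, 3, 3 = 7 seats, so the divisor must be adjusted.
With modified divisor 607500: modified quotas P1 0.478, P2 2.189, P3 1.812.
Rounding up: P1 1, P2 3, P3 2 (total 6).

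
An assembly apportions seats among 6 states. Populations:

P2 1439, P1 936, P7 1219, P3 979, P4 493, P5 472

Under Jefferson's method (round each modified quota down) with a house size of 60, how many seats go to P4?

5

Standard divisor 5538/60 ≈ 92.3; standard quotas: P2 15.590, P1 10.141, P7 13.207, P3 10.607, P4 5.341, P5 5.114.
Rounding down gives 15, 10, 13, 10, 5, 5 = 58 seats, so the divisor must be adjusted.
With modified divisor 88: modified quotas P2 16.352, P1 10.636, P7 13.852, P3 11.125, P4 5.602, P5 5.364.
Rounding down: P2 16, P1 10, P7 13, P3 11, P4 5, P5 5 (total 60).
P4 receives 5.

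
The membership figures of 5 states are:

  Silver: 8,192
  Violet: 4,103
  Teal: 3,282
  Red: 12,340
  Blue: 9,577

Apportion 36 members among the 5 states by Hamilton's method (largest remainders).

Total 37494; standard divisor 37494/36 ≈ 1041.5.
Standard quotas: Silver 7.8656, Violet 3.9395, Teal 3.1512, Red 11.8483, Blue 9.1954.
Lower quotas: Silver 7, Violet 3, Teal 3, Red 11, Blue 9 (sum 33, leaving 3 seats).
Remainders in descending order: Violet 0.9395, Silver 0.8656, Red 0.8483, Blue 0.1954, Teal 0.1512.
The surplus seats go to Violet, Silver, Red.

Silver 8; Violet 4; Teal 3; Red 12; Blue 9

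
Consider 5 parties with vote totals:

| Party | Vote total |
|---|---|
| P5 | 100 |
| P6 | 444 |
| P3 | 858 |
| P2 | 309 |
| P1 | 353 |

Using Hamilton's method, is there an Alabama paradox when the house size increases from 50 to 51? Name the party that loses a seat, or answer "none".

At 50 seats: P5 2, P6 11, P3 21, P2 7, P1 9.
At 51 seats: P5 2, P6 11, P3 21, P2 8, P1 9.
No party's allocation decreased.

none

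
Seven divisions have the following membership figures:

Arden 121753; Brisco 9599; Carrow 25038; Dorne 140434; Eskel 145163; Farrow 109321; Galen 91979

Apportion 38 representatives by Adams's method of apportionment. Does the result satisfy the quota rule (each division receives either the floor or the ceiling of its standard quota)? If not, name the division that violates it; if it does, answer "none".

none

Standard quotas: Arden 7.192, Brisco 0.567, Carrow 1.479, Dorne 8.296, Eskel 8.575, Farrow 6.458, Galen 5.433.
Adams allocation: Arden 7, Brisco 1, Carrow 2, Dorne 8, Eskel 8, Farrow 6, Galen 6.
Every allocation lies between the lower and upper quota.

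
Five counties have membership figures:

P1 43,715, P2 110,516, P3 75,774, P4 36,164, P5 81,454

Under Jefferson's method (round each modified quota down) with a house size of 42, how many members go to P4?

4

Standard divisor 347623/42 ≈ 8276.738; standard quotas: P1 5.282, P2 13.353, P3 9.155, P4 4.369, P5 9.841.
Rounding down gives 5, 13, 9, 4, 9 = 40 seats, so the divisor must be adjusted.
With modified divisor 7700: modified quotas P1 5.677, P2 14.353, P3 9.841, P4 4.697, P5 10.578.
Rounding down: P1 5, P2 14, P3 9, P4 4, P5 10 (total 42).
P4 receives 4.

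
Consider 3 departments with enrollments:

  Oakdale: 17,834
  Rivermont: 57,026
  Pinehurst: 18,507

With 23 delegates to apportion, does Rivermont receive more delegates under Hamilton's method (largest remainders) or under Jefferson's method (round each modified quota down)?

Jefferson

Hamilton: Oakdale 4, Rivermont 14, Pinehurst 5.
Jefferson: Oakdale 4, Rivermont 15, Pinehurst 4.
Rivermont gets 14 under Hamilton and 15 under Jefferson.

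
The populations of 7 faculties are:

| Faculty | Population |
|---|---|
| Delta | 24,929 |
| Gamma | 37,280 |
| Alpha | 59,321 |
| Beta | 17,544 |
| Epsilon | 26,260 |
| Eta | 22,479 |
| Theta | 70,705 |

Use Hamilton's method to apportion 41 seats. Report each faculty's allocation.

Delta 4, Gamma 6, Alpha 9, Beta 3, Epsilon 4, Eta 4, Theta 11

Standard divisor: 258518 ÷ 41 ≈ 6305.317.
Standard quotas: Delta 3.9536, Gamma 5.9125, Alpha 9.4081, Beta 2.7824, Epsilon 4.1647, Eta 3.5651, Theta 11.2136.
Lower quotas: Delta 3, Gamma 5, Alpha 9, Beta 2, Epsilon 4, Eta 3, Theta 11 (sum 37, leaving 4 seats).
Remainders in descending order: Delta 0.9536, Gamma 0.9125, Beta 0.7824, Eta 0.5651, Alpha 0.4081, Theta 0.2136, Epsilon 0.1647.
The surplus seats go to Delta, Gamma, Beta, Eta.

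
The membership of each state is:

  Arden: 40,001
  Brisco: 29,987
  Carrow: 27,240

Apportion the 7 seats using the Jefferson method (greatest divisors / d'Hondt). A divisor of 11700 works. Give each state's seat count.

With modified divisor 11700: modified quotas Arden 3.419, Brisco 2.563, Carrow 2.328.
Rounding down: Arden 3, Brisco 2, Carrow 2 (total 7).

Arden: 3; Brisco: 2; Carrow: 2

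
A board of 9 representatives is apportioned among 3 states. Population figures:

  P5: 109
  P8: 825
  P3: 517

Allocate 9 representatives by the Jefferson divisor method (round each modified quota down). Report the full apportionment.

Standard divisor 1451/9 ≈ 161.222; standard quotas: P5 0.676, P8 5.117, P3 3.207.
Rounding down gives 0, 5, 3 = 8 seats, so the divisor must be adjusted.
With modified divisor 130: modified quotas P5 0.838, P8 6.346, P3 3.977.
Rounding down: P5 0, P8 6, P3 3 (total 9).

P5 0, P8 6, P3 3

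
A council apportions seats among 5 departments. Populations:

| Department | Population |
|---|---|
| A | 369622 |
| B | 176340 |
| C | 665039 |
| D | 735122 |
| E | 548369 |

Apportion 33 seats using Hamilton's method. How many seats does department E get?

7

The standard divisor is 2494492/33 ≈ 75590.667.
Standard quotas: A 4.8898, B 2.3328, C 8.7979, D 9.7250, E 7.2545.
Lower quotas: A 4, B 2, C 8, D 9, E 7 (sum 30, leaving 3 seats).
Remainders in descending order: A 0.8898, C 0.7979, D 0.7250, B 0.3328, E 0.2545.
The surplus seats go to A, C, D.
E receives 7.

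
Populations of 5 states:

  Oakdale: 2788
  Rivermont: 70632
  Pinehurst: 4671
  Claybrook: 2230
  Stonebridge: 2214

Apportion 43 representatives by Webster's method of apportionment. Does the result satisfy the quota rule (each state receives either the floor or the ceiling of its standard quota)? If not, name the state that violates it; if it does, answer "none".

Rivermont

Standard quotas: Oakdale 1.453, Rivermont 36.799, Pinehurst 2.434, Claybrook 1.162, Stonebridge 1.153.
Webster allocation: Oakdale 1, Rivermont 38, Pinehurst 2, Claybrook 1, Stonebridge 1.
Rivermont has quota 36.799 (lower 36, upper 37) but receives 38 — outside the quota interval.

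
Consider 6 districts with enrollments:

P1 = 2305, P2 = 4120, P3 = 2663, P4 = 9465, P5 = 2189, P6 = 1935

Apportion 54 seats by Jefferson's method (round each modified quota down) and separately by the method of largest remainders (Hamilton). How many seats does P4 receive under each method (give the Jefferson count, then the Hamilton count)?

24 and 23

Jefferson: P1 5, P2 10, P3 6, P4 24, P5 5, P6 4.
Hamilton: P1 5, P2 10, P3 6, P4 23, P5 5, P6 5.
P4 gets 24 under Jefferson and 23 under Hamilton.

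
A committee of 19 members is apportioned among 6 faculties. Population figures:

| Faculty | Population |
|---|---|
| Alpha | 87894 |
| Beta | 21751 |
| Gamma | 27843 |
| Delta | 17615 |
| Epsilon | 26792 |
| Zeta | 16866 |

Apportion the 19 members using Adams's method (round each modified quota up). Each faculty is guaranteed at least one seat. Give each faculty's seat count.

Alpha=7; Beta=2; Gamma=3; Delta=2; Epsilon=3; Zeta=2

Standard divisor 198761/19 ≈ 10461.105; standard quotas: Alpha 8.402, Beta 2.079, Gamma 2.662, Delta 1.684, Epsilon 2.561, Zeta 1.612.
Rounding up gives 9, 3, 3, 2, 3, 2 = 22 seats, so the divisor must be adjusted.
With modified divisor 13000: modified quotas Alpha 6.761, Beta 1.673, Gamma 2.142, Delta 1.355, Epsilon 2.061, Zeta 1.297.
Rounding up: Alpha 7, Beta 2, Gamma 3, Delta 2, Epsilon 3, Zeta 2 (total 19).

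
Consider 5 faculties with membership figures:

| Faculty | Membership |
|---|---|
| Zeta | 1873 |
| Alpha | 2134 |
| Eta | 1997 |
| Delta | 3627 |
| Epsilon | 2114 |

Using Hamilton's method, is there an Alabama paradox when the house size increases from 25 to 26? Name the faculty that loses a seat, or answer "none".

At 25 seats: Zeta 4, Alpha 5, Eta 4, Delta 8, Epsilon 4.
At 26 seats: Zeta 4, Alpha 5, Eta 4, Delta 8, Epsilon 5.
No faculty's allocation decreased.

none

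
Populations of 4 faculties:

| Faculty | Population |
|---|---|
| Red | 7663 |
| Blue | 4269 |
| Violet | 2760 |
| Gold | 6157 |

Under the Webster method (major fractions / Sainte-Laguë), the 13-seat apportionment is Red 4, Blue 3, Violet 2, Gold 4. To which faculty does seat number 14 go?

Red

Priority for the next seat is population ÷ (current seats + 0.5).
Priorities: Red 1702.889, Blue 1219.714, Violet 1104.000, Gold 1368.222.
Highest priority: Red.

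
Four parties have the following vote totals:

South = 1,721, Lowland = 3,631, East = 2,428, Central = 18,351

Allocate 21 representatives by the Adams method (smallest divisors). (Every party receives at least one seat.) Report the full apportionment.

South 2, Lowland 3, East 2, Central 14

Standard divisor 26131/21 ≈ 1244.333; standard quotas: South 1.383, Lowland 2.918, East 1.951, Central 14.748.
Rounding up gives 2, 3, 2, 15 = 22 seats, so the divisor must be adjusted.
With modified divisor 1400: modified quotas South 1.229, Lowland 2.594, East 1.734, Central 13.108.
Rounding up: South 2, Lowland 3, East 2, Central 14 (total 21).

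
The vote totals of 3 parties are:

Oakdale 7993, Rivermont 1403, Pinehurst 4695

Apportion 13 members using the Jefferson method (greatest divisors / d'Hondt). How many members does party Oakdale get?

Standard divisor 14091/13 ≈ 1083.923; standard quotas: Oakdale 7.374, Rivermont 1.294, Pinehurst 4.331.
Rounding down gives 7, 1, 4 = 12 seats, so the divisor must be adjusted.
With modified divisor 970: modified quotas Oakdale 8.240, Rivermont 1.446, Pinehurst 4.840.
Rounding down: Oakdale 8, Rivermont 1, Pinehurst 4 (total 13).
Oakdale receives 8.

8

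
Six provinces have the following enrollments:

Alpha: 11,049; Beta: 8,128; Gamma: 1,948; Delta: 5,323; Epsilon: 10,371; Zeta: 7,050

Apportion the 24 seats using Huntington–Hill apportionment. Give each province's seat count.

With divisor 1855: modified quotas Alpha 5.956, Beta 4.382, Gamma 1.050, Delta 2.870, Epsilon 5.591, Zeta 3.801.
Geometric-mean thresholds: Alpha √(5·6)=5.477, Beta √(4·5)=4.472, Gamma √(1·2)=1.414, Delta √(2·3)=2.449, Epsilon √(5·6)=5.477, Zeta √(3·4)=3.464.
Each quota rounded against its threshold gives Alpha 6, Beta 4, Gamma 1, Delta 3, Epsilon 6, Zeta 4 (total 24).

Alpha=6, Beta=4, Gamma=1, Delta=3, Epsilon=6, Zeta=4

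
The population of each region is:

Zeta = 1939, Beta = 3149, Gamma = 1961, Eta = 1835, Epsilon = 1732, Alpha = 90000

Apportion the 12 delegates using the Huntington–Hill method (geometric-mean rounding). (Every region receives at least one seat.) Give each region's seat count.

With divisor 12957: modified quotas Zeta 0.150, Beta 0.243, Gamma 0.151, Eta 0.142, Epsilon 0.134, Alpha 6.946.
Geometric-mean thresholds: Zeta (min 1), Beta (min 1), Gamma (min 1), Eta (min 1), Epsilon (min 1), Alpha √(6·7)=6.481.
Each quota rounded against its threshold gives Zeta 1, Beta 1, Gamma 1, Eta 1, Epsilon 1, Alpha 7 (total 12).

Zeta 1, Beta 1, Gamma 1, Eta 1, Epsilon 1, Alpha 7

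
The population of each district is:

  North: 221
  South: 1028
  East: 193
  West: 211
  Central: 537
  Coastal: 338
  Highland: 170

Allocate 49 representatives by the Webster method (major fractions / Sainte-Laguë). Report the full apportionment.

Standard divisor 2698/49 ≈ 55.061; standard quotas: North 4.014, South 18.670, East 3.505, West 3.832, Central 9.753, Coastal 6.139, Highland 3.087.
Rounding to the nearest integer gives 4, 19, 4, 4, 10, 6, 3 = 50 seats, so the divisor must be adjusted.
With modified divisor 55.48: modified quotas North 3.983, South 18.529, East 3.479, West 3.803, Central 9.679, Coastal 6.092, Highland 3.064.
Rounding to the nearest integer: North 4, South 19, East 3, West 4, Central 10, Coastal 6, Highland 3 (total 49).

North: 4, South: 19, East: 3, West: 4, Central: 10, Coastal: 6, Highland: 3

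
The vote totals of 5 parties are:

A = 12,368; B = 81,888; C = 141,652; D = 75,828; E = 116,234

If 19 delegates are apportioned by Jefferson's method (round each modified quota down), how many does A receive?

0

Standard divisor 427970/19 ≈ 22524.737; standard quotas: A 0.549, B 3.635, C 6.289, D 3.366, E 5.160.
Rounding down gives 0, 3, 6, 3, 5 = 17 seats, so the divisor must be adjusted.
With modified divisor 19800: modified quotas A 0.625, B 4.136, C 7.154, D 3.830, E 5.870.
Rounding down: A 0, B 4, C 7, D 3, E 5 (total 19).
A receives 0.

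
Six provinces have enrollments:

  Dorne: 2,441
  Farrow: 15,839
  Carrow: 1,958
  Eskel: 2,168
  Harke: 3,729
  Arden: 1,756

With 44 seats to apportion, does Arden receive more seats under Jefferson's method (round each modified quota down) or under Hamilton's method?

Hamilton

Jefferson: Dorne 4, Farrow 26, Carrow 3, Eskel 3, Harke 6, Arden 2.
Hamilton: Dorne 4, Farrow 25, Carrow 3, Eskel 3, Harke 6, Arden 3.
Arden gets 2 under Jefferson and 3 under Hamilton.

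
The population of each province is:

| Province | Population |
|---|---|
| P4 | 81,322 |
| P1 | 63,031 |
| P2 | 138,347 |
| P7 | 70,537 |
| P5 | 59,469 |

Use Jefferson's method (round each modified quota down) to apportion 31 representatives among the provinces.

Standard divisor 412706/31 ≈ 13313.097; standard quotas: P4 6.108, P1 4.735, P2 10.392, P7 5.298, P5 4.467.
Rounding down gives 6, 4, 10, 5, 4 = 29 seats, so the divisor must be adjusted.
With modified divisor 12200: modified quotas P4 6.666, P1 5.166, P2 11.340, P7 5.782, P5 4.875.
Rounding down: P4 6, P1 5, P2 11, P7 5, P5 4 (total 31).

P4 6; P1 5; P2 11; P7 5; P5 4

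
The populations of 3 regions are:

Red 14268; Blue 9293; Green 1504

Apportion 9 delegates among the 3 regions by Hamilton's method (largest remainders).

The standard divisor is 25065/9 = 2785.
Standard quotas: Red 5.1232, Blue 3.3368, Green 0.5400.
Lower quotas: Red 5, Blue 3, Green 0 (sum 8, leaving 1 seat).
Remainders in descending order: Green 0.5400, Blue 0.3368, Red 0.1232.
The surplus seat goes to Green.

Red: 5; Blue: 3; Green: 1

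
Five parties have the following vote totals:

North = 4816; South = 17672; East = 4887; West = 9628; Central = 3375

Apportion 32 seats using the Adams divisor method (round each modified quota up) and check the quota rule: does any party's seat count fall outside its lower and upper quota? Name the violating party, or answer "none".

South

Standard quotas: North 3.817, South 14.005, East 3.873, West 7.630, Central 2.675.
Adams allocation: North 4, South 13, East 4, West 8, Central 3.
South has quota 14.005 (lower 14, upper 15) but receives 13 — outside the quota interval.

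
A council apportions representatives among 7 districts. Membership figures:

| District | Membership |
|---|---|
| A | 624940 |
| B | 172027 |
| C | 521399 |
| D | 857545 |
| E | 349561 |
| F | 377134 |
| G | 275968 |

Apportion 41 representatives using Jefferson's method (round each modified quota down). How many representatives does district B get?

Standard divisor 3178574/41 ≈ 77526.195; standard quotas: A 8.061, B 2.219, C 6.725, D 11.061, E 4.509, F 4.865, G 3.560.
Rounding down gives 8, 2, 6, 11, 4, 4, 3 = 38 seats, so the divisor must be adjusted.
With modified divisor 70700: modified quotas A 8.839, B 2.433, C 7.375, D 12.129, E 4.944, F 5.334, G 3.903.
Rounding down: A 8, B 2, C 7, D 12, E 4, F 5, G 3 (total 41).
B receives 2.

2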